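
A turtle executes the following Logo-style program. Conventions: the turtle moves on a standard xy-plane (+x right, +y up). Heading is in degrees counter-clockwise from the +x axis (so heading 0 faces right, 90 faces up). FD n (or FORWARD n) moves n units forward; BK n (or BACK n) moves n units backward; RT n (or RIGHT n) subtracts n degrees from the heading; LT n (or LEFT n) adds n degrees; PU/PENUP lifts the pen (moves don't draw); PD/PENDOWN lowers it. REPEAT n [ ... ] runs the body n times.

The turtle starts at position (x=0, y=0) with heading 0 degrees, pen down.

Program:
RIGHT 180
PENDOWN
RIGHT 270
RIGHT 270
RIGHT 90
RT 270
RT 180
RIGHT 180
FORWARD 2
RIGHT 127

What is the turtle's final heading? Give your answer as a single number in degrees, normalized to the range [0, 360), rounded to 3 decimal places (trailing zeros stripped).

Answer: 233

Derivation:
Executing turtle program step by step:
Start: pos=(0,0), heading=0, pen down
RT 180: heading 0 -> 180
PD: pen down
RT 270: heading 180 -> 270
RT 270: heading 270 -> 0
RT 90: heading 0 -> 270
RT 270: heading 270 -> 0
RT 180: heading 0 -> 180
RT 180: heading 180 -> 0
FD 2: (0,0) -> (2,0) [heading=0, draw]
RT 127: heading 0 -> 233
Final: pos=(2,0), heading=233, 1 segment(s) drawn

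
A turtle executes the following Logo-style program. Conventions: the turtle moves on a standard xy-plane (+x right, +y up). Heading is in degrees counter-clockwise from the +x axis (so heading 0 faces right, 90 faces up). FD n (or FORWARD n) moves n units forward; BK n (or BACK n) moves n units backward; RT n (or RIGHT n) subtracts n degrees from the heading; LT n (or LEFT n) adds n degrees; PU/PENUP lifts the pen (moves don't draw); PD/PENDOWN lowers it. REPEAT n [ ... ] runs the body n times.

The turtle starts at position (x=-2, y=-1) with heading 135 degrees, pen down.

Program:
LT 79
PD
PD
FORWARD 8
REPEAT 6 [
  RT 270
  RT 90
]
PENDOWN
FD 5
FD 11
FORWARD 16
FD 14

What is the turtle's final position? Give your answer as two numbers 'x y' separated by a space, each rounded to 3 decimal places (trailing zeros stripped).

Answer: -46.768 -31.196

Derivation:
Executing turtle program step by step:
Start: pos=(-2,-1), heading=135, pen down
LT 79: heading 135 -> 214
PD: pen down
PD: pen down
FD 8: (-2,-1) -> (-8.632,-5.474) [heading=214, draw]
REPEAT 6 [
  -- iteration 1/6 --
  RT 270: heading 214 -> 304
  RT 90: heading 304 -> 214
  -- iteration 2/6 --
  RT 270: heading 214 -> 304
  RT 90: heading 304 -> 214
  -- iteration 3/6 --
  RT 270: heading 214 -> 304
  RT 90: heading 304 -> 214
  -- iteration 4/6 --
  RT 270: heading 214 -> 304
  RT 90: heading 304 -> 214
  -- iteration 5/6 --
  RT 270: heading 214 -> 304
  RT 90: heading 304 -> 214
  -- iteration 6/6 --
  RT 270: heading 214 -> 304
  RT 90: heading 304 -> 214
]
PD: pen down
FD 5: (-8.632,-5.474) -> (-12.777,-8.27) [heading=214, draw]
FD 11: (-12.777,-8.27) -> (-21.897,-14.421) [heading=214, draw]
FD 16: (-21.897,-14.421) -> (-35.162,-23.368) [heading=214, draw]
FD 14: (-35.162,-23.368) -> (-46.768,-31.196) [heading=214, draw]
Final: pos=(-46.768,-31.196), heading=214, 5 segment(s) drawn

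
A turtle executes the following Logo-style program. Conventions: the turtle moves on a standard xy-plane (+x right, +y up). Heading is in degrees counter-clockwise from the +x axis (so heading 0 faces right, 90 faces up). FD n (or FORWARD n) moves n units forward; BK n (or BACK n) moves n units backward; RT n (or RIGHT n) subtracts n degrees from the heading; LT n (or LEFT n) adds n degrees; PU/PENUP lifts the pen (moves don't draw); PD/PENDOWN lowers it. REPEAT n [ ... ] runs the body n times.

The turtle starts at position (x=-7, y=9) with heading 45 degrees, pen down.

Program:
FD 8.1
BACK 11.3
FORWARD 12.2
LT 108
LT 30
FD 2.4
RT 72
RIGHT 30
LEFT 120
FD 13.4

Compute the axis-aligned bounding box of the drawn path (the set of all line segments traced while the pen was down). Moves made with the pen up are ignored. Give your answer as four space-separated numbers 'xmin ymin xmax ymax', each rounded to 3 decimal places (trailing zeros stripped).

Answer: -15.543 6.737 -0.636 15.364

Derivation:
Executing turtle program step by step:
Start: pos=(-7,9), heading=45, pen down
FD 8.1: (-7,9) -> (-1.272,14.728) [heading=45, draw]
BK 11.3: (-1.272,14.728) -> (-9.263,6.737) [heading=45, draw]
FD 12.2: (-9.263,6.737) -> (-0.636,15.364) [heading=45, draw]
LT 108: heading 45 -> 153
LT 30: heading 153 -> 183
FD 2.4: (-0.636,15.364) -> (-3.033,15.238) [heading=183, draw]
RT 72: heading 183 -> 111
RT 30: heading 111 -> 81
LT 120: heading 81 -> 201
FD 13.4: (-3.033,15.238) -> (-15.543,10.436) [heading=201, draw]
Final: pos=(-15.543,10.436), heading=201, 5 segment(s) drawn

Segment endpoints: x in {-15.543, -9.263, -7, -3.033, -1.272, -0.636}, y in {6.737, 9, 10.436, 14.728, 15.238, 15.364}
xmin=-15.543, ymin=6.737, xmax=-0.636, ymax=15.364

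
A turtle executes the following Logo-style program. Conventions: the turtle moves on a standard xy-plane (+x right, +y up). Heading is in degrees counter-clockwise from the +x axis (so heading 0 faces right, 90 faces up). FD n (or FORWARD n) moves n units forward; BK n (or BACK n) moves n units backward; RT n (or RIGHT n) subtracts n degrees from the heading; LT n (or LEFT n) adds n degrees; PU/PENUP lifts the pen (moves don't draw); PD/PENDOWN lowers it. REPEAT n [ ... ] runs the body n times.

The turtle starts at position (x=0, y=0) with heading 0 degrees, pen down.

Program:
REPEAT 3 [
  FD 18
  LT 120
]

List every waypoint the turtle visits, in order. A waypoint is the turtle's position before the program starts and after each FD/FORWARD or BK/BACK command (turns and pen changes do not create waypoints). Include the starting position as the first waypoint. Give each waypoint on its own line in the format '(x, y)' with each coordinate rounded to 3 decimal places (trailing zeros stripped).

Executing turtle program step by step:
Start: pos=(0,0), heading=0, pen down
REPEAT 3 [
  -- iteration 1/3 --
  FD 18: (0,0) -> (18,0) [heading=0, draw]
  LT 120: heading 0 -> 120
  -- iteration 2/3 --
  FD 18: (18,0) -> (9,15.588) [heading=120, draw]
  LT 120: heading 120 -> 240
  -- iteration 3/3 --
  FD 18: (9,15.588) -> (0,0) [heading=240, draw]
  LT 120: heading 240 -> 0
]
Final: pos=(0,0), heading=0, 3 segment(s) drawn
Waypoints (4 total):
(0, 0)
(18, 0)
(9, 15.588)
(0, 0)

Answer: (0, 0)
(18, 0)
(9, 15.588)
(0, 0)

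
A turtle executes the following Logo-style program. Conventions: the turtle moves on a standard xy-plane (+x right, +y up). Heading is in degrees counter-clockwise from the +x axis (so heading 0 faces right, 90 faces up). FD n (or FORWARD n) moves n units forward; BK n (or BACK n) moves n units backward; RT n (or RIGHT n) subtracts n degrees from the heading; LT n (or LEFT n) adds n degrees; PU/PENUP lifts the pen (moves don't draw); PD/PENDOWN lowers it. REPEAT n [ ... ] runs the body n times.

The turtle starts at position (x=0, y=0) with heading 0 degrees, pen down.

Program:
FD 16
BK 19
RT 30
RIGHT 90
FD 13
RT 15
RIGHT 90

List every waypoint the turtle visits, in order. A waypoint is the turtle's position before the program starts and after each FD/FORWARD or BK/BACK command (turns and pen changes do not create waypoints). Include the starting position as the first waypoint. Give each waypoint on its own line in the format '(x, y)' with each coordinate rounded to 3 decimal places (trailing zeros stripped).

Answer: (0, 0)
(16, 0)
(-3, 0)
(-9.5, -11.258)

Derivation:
Executing turtle program step by step:
Start: pos=(0,0), heading=0, pen down
FD 16: (0,0) -> (16,0) [heading=0, draw]
BK 19: (16,0) -> (-3,0) [heading=0, draw]
RT 30: heading 0 -> 330
RT 90: heading 330 -> 240
FD 13: (-3,0) -> (-9.5,-11.258) [heading=240, draw]
RT 15: heading 240 -> 225
RT 90: heading 225 -> 135
Final: pos=(-9.5,-11.258), heading=135, 3 segment(s) drawn
Waypoints (4 total):
(0, 0)
(16, 0)
(-3, 0)
(-9.5, -11.258)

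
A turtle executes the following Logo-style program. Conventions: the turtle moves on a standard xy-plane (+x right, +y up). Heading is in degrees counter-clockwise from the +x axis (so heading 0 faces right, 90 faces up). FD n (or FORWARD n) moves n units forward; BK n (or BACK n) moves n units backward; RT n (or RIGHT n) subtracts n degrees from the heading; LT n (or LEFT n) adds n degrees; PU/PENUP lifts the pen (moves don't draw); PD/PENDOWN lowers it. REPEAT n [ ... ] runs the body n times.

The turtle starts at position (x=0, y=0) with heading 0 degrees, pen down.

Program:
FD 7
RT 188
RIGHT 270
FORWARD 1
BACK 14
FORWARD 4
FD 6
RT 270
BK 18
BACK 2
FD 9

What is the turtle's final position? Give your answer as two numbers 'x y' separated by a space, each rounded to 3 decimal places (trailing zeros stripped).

Executing turtle program step by step:
Start: pos=(0,0), heading=0, pen down
FD 7: (0,0) -> (7,0) [heading=0, draw]
RT 188: heading 0 -> 172
RT 270: heading 172 -> 262
FD 1: (7,0) -> (6.861,-0.99) [heading=262, draw]
BK 14: (6.861,-0.99) -> (8.809,12.873) [heading=262, draw]
FD 4: (8.809,12.873) -> (8.253,8.912) [heading=262, draw]
FD 6: (8.253,8.912) -> (7.418,2.971) [heading=262, draw]
RT 270: heading 262 -> 352
BK 18: (7.418,2.971) -> (-10.407,5.476) [heading=352, draw]
BK 2: (-10.407,5.476) -> (-12.388,5.754) [heading=352, draw]
FD 9: (-12.388,5.754) -> (-3.475,4.502) [heading=352, draw]
Final: pos=(-3.475,4.502), heading=352, 8 segment(s) drawn

Answer: -3.475 4.502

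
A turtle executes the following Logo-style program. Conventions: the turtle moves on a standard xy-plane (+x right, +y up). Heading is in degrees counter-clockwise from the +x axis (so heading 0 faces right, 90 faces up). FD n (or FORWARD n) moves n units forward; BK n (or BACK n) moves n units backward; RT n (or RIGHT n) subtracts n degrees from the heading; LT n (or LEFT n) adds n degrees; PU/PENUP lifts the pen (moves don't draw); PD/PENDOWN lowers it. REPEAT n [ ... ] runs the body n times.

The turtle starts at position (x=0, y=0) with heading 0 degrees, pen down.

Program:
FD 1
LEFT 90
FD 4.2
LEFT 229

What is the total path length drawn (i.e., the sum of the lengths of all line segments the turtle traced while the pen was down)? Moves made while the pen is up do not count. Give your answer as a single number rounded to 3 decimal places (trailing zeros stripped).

Answer: 5.2

Derivation:
Executing turtle program step by step:
Start: pos=(0,0), heading=0, pen down
FD 1: (0,0) -> (1,0) [heading=0, draw]
LT 90: heading 0 -> 90
FD 4.2: (1,0) -> (1,4.2) [heading=90, draw]
LT 229: heading 90 -> 319
Final: pos=(1,4.2), heading=319, 2 segment(s) drawn

Segment lengths:
  seg 1: (0,0) -> (1,0), length = 1
  seg 2: (1,0) -> (1,4.2), length = 4.2
Total = 5.2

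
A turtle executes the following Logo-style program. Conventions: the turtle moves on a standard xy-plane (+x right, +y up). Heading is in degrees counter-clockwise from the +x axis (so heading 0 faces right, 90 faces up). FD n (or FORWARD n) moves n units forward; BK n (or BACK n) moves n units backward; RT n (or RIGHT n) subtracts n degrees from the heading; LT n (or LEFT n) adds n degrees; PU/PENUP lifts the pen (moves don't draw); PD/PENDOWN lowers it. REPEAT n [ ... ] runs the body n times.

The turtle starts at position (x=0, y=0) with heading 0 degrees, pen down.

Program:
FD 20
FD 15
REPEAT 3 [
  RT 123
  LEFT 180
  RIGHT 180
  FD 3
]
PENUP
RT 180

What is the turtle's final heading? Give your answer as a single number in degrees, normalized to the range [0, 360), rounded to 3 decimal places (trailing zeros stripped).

Executing turtle program step by step:
Start: pos=(0,0), heading=0, pen down
FD 20: (0,0) -> (20,0) [heading=0, draw]
FD 15: (20,0) -> (35,0) [heading=0, draw]
REPEAT 3 [
  -- iteration 1/3 --
  RT 123: heading 0 -> 237
  LT 180: heading 237 -> 57
  RT 180: heading 57 -> 237
  FD 3: (35,0) -> (33.366,-2.516) [heading=237, draw]
  -- iteration 2/3 --
  RT 123: heading 237 -> 114
  LT 180: heading 114 -> 294
  RT 180: heading 294 -> 114
  FD 3: (33.366,-2.516) -> (32.146,0.225) [heading=114, draw]
  -- iteration 3/3 --
  RT 123: heading 114 -> 351
  LT 180: heading 351 -> 171
  RT 180: heading 171 -> 351
  FD 3: (32.146,0.225) -> (35.109,-0.245) [heading=351, draw]
]
PU: pen up
RT 180: heading 351 -> 171
Final: pos=(35.109,-0.245), heading=171, 5 segment(s) drawn

Answer: 171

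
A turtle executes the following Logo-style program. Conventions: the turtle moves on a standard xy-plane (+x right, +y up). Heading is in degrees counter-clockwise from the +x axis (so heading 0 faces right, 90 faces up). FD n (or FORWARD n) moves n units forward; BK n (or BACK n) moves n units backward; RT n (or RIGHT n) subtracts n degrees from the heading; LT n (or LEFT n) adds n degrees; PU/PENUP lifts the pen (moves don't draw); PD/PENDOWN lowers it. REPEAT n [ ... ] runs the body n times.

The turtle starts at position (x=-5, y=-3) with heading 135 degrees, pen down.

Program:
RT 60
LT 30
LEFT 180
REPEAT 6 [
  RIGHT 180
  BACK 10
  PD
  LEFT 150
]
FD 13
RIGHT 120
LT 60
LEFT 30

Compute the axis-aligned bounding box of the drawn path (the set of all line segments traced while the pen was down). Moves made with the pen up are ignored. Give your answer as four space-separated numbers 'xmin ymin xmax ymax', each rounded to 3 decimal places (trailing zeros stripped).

Executing turtle program step by step:
Start: pos=(-5,-3), heading=135, pen down
RT 60: heading 135 -> 75
LT 30: heading 75 -> 105
LT 180: heading 105 -> 285
REPEAT 6 [
  -- iteration 1/6 --
  RT 180: heading 285 -> 105
  BK 10: (-5,-3) -> (-2.412,-12.659) [heading=105, draw]
  PD: pen down
  LT 150: heading 105 -> 255
  -- iteration 2/6 --
  RT 180: heading 255 -> 75
  BK 10: (-2.412,-12.659) -> (-5,-22.319) [heading=75, draw]
  PD: pen down
  LT 150: heading 75 -> 225
  -- iteration 3/6 --
  RT 180: heading 225 -> 45
  BK 10: (-5,-22.319) -> (-12.071,-29.39) [heading=45, draw]
  PD: pen down
  LT 150: heading 45 -> 195
  -- iteration 4/6 --
  RT 180: heading 195 -> 15
  BK 10: (-12.071,-29.39) -> (-21.73,-31.978) [heading=15, draw]
  PD: pen down
  LT 150: heading 15 -> 165
  -- iteration 5/6 --
  RT 180: heading 165 -> 345
  BK 10: (-21.73,-31.978) -> (-31.39,-29.39) [heading=345, draw]
  PD: pen down
  LT 150: heading 345 -> 135
  -- iteration 6/6 --
  RT 180: heading 135 -> 315
  BK 10: (-31.39,-29.39) -> (-38.461,-22.319) [heading=315, draw]
  PD: pen down
  LT 150: heading 315 -> 105
]
FD 13: (-38.461,-22.319) -> (-41.825,-9.761) [heading=105, draw]
RT 120: heading 105 -> 345
LT 60: heading 345 -> 45
LT 30: heading 45 -> 75
Final: pos=(-41.825,-9.761), heading=75, 7 segment(s) drawn

Segment endpoints: x in {-41.825, -38.461, -31.39, -21.73, -12.071, -5, -5, -2.412}, y in {-31.978, -29.39, -29.39, -22.319, -22.319, -12.659, -9.761, -3}
xmin=-41.825, ymin=-31.978, xmax=-2.412, ymax=-3

Answer: -41.825 -31.978 -2.412 -3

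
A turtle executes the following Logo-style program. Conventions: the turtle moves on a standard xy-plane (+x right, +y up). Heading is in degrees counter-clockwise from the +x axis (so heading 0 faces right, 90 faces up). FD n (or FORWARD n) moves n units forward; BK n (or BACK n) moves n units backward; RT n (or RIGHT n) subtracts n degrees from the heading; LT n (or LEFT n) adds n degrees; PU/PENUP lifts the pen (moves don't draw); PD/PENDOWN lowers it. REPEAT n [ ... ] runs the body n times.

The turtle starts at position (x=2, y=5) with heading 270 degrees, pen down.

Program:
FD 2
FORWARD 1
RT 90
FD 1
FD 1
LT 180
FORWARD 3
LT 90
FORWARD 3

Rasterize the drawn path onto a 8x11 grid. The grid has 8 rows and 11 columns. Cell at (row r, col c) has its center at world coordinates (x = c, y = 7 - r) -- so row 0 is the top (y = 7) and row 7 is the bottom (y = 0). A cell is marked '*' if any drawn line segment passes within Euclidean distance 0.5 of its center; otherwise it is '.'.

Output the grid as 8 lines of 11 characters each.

Answer: ...........
...........
..**.......
..**.......
..**.......
****.......
...........
...........

Derivation:
Segment 0: (2,5) -> (2,3)
Segment 1: (2,3) -> (2,2)
Segment 2: (2,2) -> (1,2)
Segment 3: (1,2) -> (-0,2)
Segment 4: (-0,2) -> (3,2)
Segment 5: (3,2) -> (3,5)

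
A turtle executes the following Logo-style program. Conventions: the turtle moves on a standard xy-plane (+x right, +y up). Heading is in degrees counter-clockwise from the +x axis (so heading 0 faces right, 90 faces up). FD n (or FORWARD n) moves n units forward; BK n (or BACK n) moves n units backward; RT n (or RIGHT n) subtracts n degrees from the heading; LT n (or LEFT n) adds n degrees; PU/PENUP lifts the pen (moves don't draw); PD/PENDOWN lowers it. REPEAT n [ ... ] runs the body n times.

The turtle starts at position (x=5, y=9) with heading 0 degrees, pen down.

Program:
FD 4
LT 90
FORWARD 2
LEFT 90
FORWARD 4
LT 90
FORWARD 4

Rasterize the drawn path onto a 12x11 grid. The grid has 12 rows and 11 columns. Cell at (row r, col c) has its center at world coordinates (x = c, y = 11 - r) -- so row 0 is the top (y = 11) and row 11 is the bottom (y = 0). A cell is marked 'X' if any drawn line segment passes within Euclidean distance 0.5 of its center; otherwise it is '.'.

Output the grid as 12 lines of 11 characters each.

Answer: .....XXXXX.
.....X...X.
.....XXXXX.
.....X.....
.....X.....
...........
...........
...........
...........
...........
...........
...........

Derivation:
Segment 0: (5,9) -> (9,9)
Segment 1: (9,9) -> (9,11)
Segment 2: (9,11) -> (5,11)
Segment 3: (5,11) -> (5,7)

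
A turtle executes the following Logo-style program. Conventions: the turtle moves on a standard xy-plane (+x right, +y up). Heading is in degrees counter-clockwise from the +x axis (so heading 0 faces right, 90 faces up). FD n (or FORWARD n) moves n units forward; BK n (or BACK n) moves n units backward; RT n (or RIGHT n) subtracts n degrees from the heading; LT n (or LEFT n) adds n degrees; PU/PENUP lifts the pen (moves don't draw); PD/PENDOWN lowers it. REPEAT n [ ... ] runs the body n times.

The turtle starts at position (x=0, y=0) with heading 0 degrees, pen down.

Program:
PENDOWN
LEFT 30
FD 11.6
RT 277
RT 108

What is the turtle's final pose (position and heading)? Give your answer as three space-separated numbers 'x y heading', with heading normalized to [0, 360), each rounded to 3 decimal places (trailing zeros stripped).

Executing turtle program step by step:
Start: pos=(0,0), heading=0, pen down
PD: pen down
LT 30: heading 0 -> 30
FD 11.6: (0,0) -> (10.046,5.8) [heading=30, draw]
RT 277: heading 30 -> 113
RT 108: heading 113 -> 5
Final: pos=(10.046,5.8), heading=5, 1 segment(s) drawn

Answer: 10.046 5.8 5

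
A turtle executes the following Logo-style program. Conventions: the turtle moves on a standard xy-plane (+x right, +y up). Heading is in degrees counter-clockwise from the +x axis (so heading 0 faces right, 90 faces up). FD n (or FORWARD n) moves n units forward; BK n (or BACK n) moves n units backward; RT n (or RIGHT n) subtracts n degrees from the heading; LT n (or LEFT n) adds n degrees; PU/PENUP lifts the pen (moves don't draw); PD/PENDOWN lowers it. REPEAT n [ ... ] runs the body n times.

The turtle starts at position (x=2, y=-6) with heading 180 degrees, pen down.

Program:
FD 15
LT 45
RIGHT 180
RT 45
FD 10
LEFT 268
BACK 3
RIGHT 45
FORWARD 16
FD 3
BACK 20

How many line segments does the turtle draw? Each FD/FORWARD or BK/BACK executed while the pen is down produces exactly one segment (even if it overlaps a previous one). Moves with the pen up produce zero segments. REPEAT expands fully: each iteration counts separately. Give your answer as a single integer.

Executing turtle program step by step:
Start: pos=(2,-6), heading=180, pen down
FD 15: (2,-6) -> (-13,-6) [heading=180, draw]
LT 45: heading 180 -> 225
RT 180: heading 225 -> 45
RT 45: heading 45 -> 0
FD 10: (-13,-6) -> (-3,-6) [heading=0, draw]
LT 268: heading 0 -> 268
BK 3: (-3,-6) -> (-2.895,-3.002) [heading=268, draw]
RT 45: heading 268 -> 223
FD 16: (-2.895,-3.002) -> (-14.597,-13.914) [heading=223, draw]
FD 3: (-14.597,-13.914) -> (-16.791,-15.96) [heading=223, draw]
BK 20: (-16.791,-15.96) -> (-2.164,-2.32) [heading=223, draw]
Final: pos=(-2.164,-2.32), heading=223, 6 segment(s) drawn
Segments drawn: 6

Answer: 6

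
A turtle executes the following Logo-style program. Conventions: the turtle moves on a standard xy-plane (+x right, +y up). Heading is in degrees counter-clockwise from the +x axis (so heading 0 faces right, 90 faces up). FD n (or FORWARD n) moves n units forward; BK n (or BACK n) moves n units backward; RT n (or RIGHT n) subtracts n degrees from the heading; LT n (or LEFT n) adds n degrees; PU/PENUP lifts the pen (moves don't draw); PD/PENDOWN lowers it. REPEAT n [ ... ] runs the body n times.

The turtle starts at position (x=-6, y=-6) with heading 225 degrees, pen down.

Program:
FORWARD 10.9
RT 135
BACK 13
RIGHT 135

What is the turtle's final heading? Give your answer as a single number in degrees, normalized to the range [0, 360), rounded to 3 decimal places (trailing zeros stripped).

Executing turtle program step by step:
Start: pos=(-6,-6), heading=225, pen down
FD 10.9: (-6,-6) -> (-13.707,-13.707) [heading=225, draw]
RT 135: heading 225 -> 90
BK 13: (-13.707,-13.707) -> (-13.707,-26.707) [heading=90, draw]
RT 135: heading 90 -> 315
Final: pos=(-13.707,-26.707), heading=315, 2 segment(s) drawn

Answer: 315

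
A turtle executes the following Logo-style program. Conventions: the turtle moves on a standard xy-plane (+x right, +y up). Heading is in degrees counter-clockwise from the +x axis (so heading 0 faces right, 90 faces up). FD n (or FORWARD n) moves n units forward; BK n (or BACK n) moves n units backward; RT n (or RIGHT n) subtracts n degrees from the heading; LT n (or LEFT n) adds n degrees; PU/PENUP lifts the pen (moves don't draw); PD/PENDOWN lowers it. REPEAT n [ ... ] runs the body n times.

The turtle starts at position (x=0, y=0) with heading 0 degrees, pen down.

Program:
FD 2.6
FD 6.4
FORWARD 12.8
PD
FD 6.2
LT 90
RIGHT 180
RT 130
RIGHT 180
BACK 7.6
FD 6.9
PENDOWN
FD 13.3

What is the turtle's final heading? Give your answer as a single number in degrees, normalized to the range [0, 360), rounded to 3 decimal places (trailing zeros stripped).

Answer: 320

Derivation:
Executing turtle program step by step:
Start: pos=(0,0), heading=0, pen down
FD 2.6: (0,0) -> (2.6,0) [heading=0, draw]
FD 6.4: (2.6,0) -> (9,0) [heading=0, draw]
FD 12.8: (9,0) -> (21.8,0) [heading=0, draw]
PD: pen down
FD 6.2: (21.8,0) -> (28,0) [heading=0, draw]
LT 90: heading 0 -> 90
RT 180: heading 90 -> 270
RT 130: heading 270 -> 140
RT 180: heading 140 -> 320
BK 7.6: (28,0) -> (22.178,4.885) [heading=320, draw]
FD 6.9: (22.178,4.885) -> (27.464,0.45) [heading=320, draw]
PD: pen down
FD 13.3: (27.464,0.45) -> (37.652,-8.099) [heading=320, draw]
Final: pos=(37.652,-8.099), heading=320, 7 segment(s) drawn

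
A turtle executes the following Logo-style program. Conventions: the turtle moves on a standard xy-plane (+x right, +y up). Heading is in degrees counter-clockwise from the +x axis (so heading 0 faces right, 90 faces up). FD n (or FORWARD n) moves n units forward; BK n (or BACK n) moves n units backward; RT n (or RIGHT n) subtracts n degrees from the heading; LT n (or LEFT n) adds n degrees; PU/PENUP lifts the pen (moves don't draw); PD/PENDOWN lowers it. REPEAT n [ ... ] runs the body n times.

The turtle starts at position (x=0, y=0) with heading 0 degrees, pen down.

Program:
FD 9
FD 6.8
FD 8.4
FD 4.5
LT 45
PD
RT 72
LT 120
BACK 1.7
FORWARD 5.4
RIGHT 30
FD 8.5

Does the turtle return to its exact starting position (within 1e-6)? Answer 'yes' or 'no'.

Executing turtle program step by step:
Start: pos=(0,0), heading=0, pen down
FD 9: (0,0) -> (9,0) [heading=0, draw]
FD 6.8: (9,0) -> (15.8,0) [heading=0, draw]
FD 8.4: (15.8,0) -> (24.2,0) [heading=0, draw]
FD 4.5: (24.2,0) -> (28.7,0) [heading=0, draw]
LT 45: heading 0 -> 45
PD: pen down
RT 72: heading 45 -> 333
LT 120: heading 333 -> 93
BK 1.7: (28.7,0) -> (28.789,-1.698) [heading=93, draw]
FD 5.4: (28.789,-1.698) -> (28.506,3.695) [heading=93, draw]
RT 30: heading 93 -> 63
FD 8.5: (28.506,3.695) -> (32.365,11.268) [heading=63, draw]
Final: pos=(32.365,11.268), heading=63, 7 segment(s) drawn

Start position: (0, 0)
Final position: (32.365, 11.268)
Distance = 34.271; >= 1e-6 -> NOT closed

Answer: no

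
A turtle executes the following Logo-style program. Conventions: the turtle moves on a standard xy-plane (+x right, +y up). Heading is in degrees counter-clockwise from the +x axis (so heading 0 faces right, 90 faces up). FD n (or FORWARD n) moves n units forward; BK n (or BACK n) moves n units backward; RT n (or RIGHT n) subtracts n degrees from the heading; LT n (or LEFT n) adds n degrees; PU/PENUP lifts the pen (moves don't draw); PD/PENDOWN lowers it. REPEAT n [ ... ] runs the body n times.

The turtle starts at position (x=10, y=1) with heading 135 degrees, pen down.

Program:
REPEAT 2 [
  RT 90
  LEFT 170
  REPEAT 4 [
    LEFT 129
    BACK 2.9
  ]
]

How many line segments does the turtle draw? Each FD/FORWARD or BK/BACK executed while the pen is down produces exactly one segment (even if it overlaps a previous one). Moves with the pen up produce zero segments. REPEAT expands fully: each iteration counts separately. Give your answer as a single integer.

Executing turtle program step by step:
Start: pos=(10,1), heading=135, pen down
REPEAT 2 [
  -- iteration 1/2 --
  RT 90: heading 135 -> 45
  LT 170: heading 45 -> 215
  REPEAT 4 [
    -- iteration 1/4 --
    LT 129: heading 215 -> 344
    BK 2.9: (10,1) -> (7.212,1.799) [heading=344, draw]
    -- iteration 2/4 --
    LT 129: heading 344 -> 113
    BK 2.9: (7.212,1.799) -> (8.345,-0.87) [heading=113, draw]
    -- iteration 3/4 --
    LT 129: heading 113 -> 242
    BK 2.9: (8.345,-0.87) -> (9.707,1.69) [heading=242, draw]
    -- iteration 4/4 --
    LT 129: heading 242 -> 11
    BK 2.9: (9.707,1.69) -> (6.86,1.137) [heading=11, draw]
  ]
  -- iteration 2/2 --
  RT 90: heading 11 -> 281
  LT 170: heading 281 -> 91
  REPEAT 4 [
    -- iteration 1/4 --
    LT 129: heading 91 -> 220
    BK 2.9: (6.86,1.137) -> (9.082,3.001) [heading=220, draw]
    -- iteration 2/4 --
    LT 129: heading 220 -> 349
    BK 2.9: (9.082,3.001) -> (6.235,3.555) [heading=349, draw]
    -- iteration 3/4 --
    LT 129: heading 349 -> 118
    BK 2.9: (6.235,3.555) -> (7.596,0.994) [heading=118, draw]
    -- iteration 4/4 --
    LT 129: heading 118 -> 247
    BK 2.9: (7.596,0.994) -> (8.73,3.663) [heading=247, draw]
  ]
]
Final: pos=(8.73,3.663), heading=247, 8 segment(s) drawn
Segments drawn: 8

Answer: 8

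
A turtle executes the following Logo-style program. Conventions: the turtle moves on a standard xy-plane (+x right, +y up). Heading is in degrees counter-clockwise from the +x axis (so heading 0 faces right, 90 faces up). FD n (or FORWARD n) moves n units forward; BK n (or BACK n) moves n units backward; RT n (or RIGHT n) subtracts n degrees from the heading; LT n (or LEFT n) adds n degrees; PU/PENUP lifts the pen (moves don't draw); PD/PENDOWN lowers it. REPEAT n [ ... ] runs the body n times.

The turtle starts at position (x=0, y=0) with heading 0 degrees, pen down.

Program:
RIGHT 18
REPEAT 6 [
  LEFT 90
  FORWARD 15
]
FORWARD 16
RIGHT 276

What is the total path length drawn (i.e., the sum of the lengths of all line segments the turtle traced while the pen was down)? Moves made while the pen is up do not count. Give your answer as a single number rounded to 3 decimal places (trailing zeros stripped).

Answer: 106

Derivation:
Executing turtle program step by step:
Start: pos=(0,0), heading=0, pen down
RT 18: heading 0 -> 342
REPEAT 6 [
  -- iteration 1/6 --
  LT 90: heading 342 -> 72
  FD 15: (0,0) -> (4.635,14.266) [heading=72, draw]
  -- iteration 2/6 --
  LT 90: heading 72 -> 162
  FD 15: (4.635,14.266) -> (-9.631,18.901) [heading=162, draw]
  -- iteration 3/6 --
  LT 90: heading 162 -> 252
  FD 15: (-9.631,18.901) -> (-14.266,4.635) [heading=252, draw]
  -- iteration 4/6 --
  LT 90: heading 252 -> 342
  FD 15: (-14.266,4.635) -> (0,0) [heading=342, draw]
  -- iteration 5/6 --
  LT 90: heading 342 -> 72
  FD 15: (0,0) -> (4.635,14.266) [heading=72, draw]
  -- iteration 6/6 --
  LT 90: heading 72 -> 162
  FD 15: (4.635,14.266) -> (-9.631,18.901) [heading=162, draw]
]
FD 16: (-9.631,18.901) -> (-24.847,23.845) [heading=162, draw]
RT 276: heading 162 -> 246
Final: pos=(-24.847,23.845), heading=246, 7 segment(s) drawn

Segment lengths:
  seg 1: (0,0) -> (4.635,14.266), length = 15
  seg 2: (4.635,14.266) -> (-9.631,18.901), length = 15
  seg 3: (-9.631,18.901) -> (-14.266,4.635), length = 15
  seg 4: (-14.266,4.635) -> (0,0), length = 15
  seg 5: (0,0) -> (4.635,14.266), length = 15
  seg 6: (4.635,14.266) -> (-9.631,18.901), length = 15
  seg 7: (-9.631,18.901) -> (-24.847,23.845), length = 16
Total = 106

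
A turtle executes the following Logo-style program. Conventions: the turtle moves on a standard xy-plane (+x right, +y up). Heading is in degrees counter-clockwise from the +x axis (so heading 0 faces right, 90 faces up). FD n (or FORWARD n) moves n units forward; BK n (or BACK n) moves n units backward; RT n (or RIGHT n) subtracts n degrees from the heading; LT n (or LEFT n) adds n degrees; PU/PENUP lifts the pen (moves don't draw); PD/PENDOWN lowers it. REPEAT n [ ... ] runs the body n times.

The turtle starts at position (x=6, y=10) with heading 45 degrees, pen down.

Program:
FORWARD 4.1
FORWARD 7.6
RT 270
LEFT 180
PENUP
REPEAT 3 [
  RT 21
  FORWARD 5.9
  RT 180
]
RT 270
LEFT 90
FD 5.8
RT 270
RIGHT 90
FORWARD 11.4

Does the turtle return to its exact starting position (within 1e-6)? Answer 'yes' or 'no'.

Executing turtle program step by step:
Start: pos=(6,10), heading=45, pen down
FD 4.1: (6,10) -> (8.899,12.899) [heading=45, draw]
FD 7.6: (8.899,12.899) -> (14.273,18.273) [heading=45, draw]
RT 270: heading 45 -> 135
LT 180: heading 135 -> 315
PU: pen up
REPEAT 3 [
  -- iteration 1/3 --
  RT 21: heading 315 -> 294
  FD 5.9: (14.273,18.273) -> (16.673,12.883) [heading=294, move]
  RT 180: heading 294 -> 114
  -- iteration 2/3 --
  RT 21: heading 114 -> 93
  FD 5.9: (16.673,12.883) -> (16.364,18.775) [heading=93, move]
  RT 180: heading 93 -> 273
  -- iteration 3/3 --
  RT 21: heading 273 -> 252
  FD 5.9: (16.364,18.775) -> (14.541,13.164) [heading=252, move]
  RT 180: heading 252 -> 72
]
RT 270: heading 72 -> 162
LT 90: heading 162 -> 252
FD 5.8: (14.541,13.164) -> (12.749,7.648) [heading=252, move]
RT 270: heading 252 -> 342
RT 90: heading 342 -> 252
FD 11.4: (12.749,7.648) -> (9.226,-3.194) [heading=252, move]
Final: pos=(9.226,-3.194), heading=252, 2 segment(s) drawn

Start position: (6, 10)
Final position: (9.226, -3.194)
Distance = 13.583; >= 1e-6 -> NOT closed

Answer: no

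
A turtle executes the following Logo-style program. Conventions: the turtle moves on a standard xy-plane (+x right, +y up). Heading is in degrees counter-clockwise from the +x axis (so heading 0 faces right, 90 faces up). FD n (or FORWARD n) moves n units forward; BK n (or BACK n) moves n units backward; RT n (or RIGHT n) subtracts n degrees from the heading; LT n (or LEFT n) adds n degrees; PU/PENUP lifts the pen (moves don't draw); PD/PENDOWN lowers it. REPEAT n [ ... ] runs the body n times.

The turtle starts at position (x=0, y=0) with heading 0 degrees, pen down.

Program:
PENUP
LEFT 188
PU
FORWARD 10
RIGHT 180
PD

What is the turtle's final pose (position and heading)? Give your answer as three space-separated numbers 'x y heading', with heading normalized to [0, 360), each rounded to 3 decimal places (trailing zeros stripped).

Executing turtle program step by step:
Start: pos=(0,0), heading=0, pen down
PU: pen up
LT 188: heading 0 -> 188
PU: pen up
FD 10: (0,0) -> (-9.903,-1.392) [heading=188, move]
RT 180: heading 188 -> 8
PD: pen down
Final: pos=(-9.903,-1.392), heading=8, 0 segment(s) drawn

Answer: -9.903 -1.392 8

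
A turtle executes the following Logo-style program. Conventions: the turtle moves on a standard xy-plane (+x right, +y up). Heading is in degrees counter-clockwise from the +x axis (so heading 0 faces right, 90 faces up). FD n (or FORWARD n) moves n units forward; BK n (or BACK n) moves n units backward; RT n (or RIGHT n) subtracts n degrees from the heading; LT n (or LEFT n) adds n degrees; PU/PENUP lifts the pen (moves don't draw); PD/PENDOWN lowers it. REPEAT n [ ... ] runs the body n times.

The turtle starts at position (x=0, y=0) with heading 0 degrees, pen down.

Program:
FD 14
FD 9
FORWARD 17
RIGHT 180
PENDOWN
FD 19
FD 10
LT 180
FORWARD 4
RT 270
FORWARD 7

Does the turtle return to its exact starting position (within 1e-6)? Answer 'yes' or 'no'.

Executing turtle program step by step:
Start: pos=(0,0), heading=0, pen down
FD 14: (0,0) -> (14,0) [heading=0, draw]
FD 9: (14,0) -> (23,0) [heading=0, draw]
FD 17: (23,0) -> (40,0) [heading=0, draw]
RT 180: heading 0 -> 180
PD: pen down
FD 19: (40,0) -> (21,0) [heading=180, draw]
FD 10: (21,0) -> (11,0) [heading=180, draw]
LT 180: heading 180 -> 0
FD 4: (11,0) -> (15,0) [heading=0, draw]
RT 270: heading 0 -> 90
FD 7: (15,0) -> (15,7) [heading=90, draw]
Final: pos=(15,7), heading=90, 7 segment(s) drawn

Start position: (0, 0)
Final position: (15, 7)
Distance = 16.553; >= 1e-6 -> NOT closed

Answer: no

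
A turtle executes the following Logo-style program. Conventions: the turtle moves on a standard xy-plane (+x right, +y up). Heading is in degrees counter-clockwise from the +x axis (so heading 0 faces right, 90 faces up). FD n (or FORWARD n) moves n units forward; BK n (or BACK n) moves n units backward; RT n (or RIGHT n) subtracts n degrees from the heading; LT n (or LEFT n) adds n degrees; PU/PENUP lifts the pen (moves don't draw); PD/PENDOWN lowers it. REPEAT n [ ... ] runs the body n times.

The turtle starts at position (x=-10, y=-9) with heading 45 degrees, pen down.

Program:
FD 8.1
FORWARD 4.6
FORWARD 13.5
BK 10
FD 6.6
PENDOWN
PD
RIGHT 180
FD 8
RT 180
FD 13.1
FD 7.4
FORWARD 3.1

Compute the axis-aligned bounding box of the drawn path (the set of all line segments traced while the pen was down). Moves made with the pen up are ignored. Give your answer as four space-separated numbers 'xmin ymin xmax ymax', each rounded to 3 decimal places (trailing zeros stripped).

Executing turtle program step by step:
Start: pos=(-10,-9), heading=45, pen down
FD 8.1: (-10,-9) -> (-4.272,-3.272) [heading=45, draw]
FD 4.6: (-4.272,-3.272) -> (-1.02,-0.02) [heading=45, draw]
FD 13.5: (-1.02,-0.02) -> (8.526,9.526) [heading=45, draw]
BK 10: (8.526,9.526) -> (1.455,2.455) [heading=45, draw]
FD 6.6: (1.455,2.455) -> (6.122,7.122) [heading=45, draw]
PD: pen down
PD: pen down
RT 180: heading 45 -> 225
FD 8: (6.122,7.122) -> (0.465,1.465) [heading=225, draw]
RT 180: heading 225 -> 45
FD 13.1: (0.465,1.465) -> (9.728,10.728) [heading=45, draw]
FD 7.4: (9.728,10.728) -> (14.961,15.961) [heading=45, draw]
FD 3.1: (14.961,15.961) -> (17.153,18.153) [heading=45, draw]
Final: pos=(17.153,18.153), heading=45, 9 segment(s) drawn

Segment endpoints: x in {-10, -4.272, -1.02, 0.465, 1.455, 6.122, 8.526, 9.728, 14.961, 17.153}, y in {-9, -3.272, -0.02, 1.465, 2.455, 7.122, 9.526, 10.728, 15.961, 18.153}
xmin=-10, ymin=-9, xmax=17.153, ymax=18.153

Answer: -10 -9 17.153 18.153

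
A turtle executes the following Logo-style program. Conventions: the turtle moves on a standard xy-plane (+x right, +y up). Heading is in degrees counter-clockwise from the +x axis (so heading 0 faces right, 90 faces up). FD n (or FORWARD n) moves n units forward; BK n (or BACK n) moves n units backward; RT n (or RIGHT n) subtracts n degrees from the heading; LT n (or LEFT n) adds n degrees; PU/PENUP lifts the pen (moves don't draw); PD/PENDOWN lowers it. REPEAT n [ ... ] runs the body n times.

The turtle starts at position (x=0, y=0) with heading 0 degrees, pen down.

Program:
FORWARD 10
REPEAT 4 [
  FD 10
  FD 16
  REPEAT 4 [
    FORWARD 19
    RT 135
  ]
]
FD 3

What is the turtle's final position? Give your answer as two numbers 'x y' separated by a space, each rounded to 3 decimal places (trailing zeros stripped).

Executing turtle program step by step:
Start: pos=(0,0), heading=0, pen down
FD 10: (0,0) -> (10,0) [heading=0, draw]
REPEAT 4 [
  -- iteration 1/4 --
  FD 10: (10,0) -> (20,0) [heading=0, draw]
  FD 16: (20,0) -> (36,0) [heading=0, draw]
  REPEAT 4 [
    -- iteration 1/4 --
    FD 19: (36,0) -> (55,0) [heading=0, draw]
    RT 135: heading 0 -> 225
    -- iteration 2/4 --
    FD 19: (55,0) -> (41.565,-13.435) [heading=225, draw]
    RT 135: heading 225 -> 90
    -- iteration 3/4 --
    FD 19: (41.565,-13.435) -> (41.565,5.565) [heading=90, draw]
    RT 135: heading 90 -> 315
    -- iteration 4/4 --
    FD 19: (41.565,5.565) -> (55,-7.87) [heading=315, draw]
    RT 135: heading 315 -> 180
  ]
  -- iteration 2/4 --
  FD 10: (55,-7.87) -> (45,-7.87) [heading=180, draw]
  FD 16: (45,-7.87) -> (29,-7.87) [heading=180, draw]
  REPEAT 4 [
    -- iteration 1/4 --
    FD 19: (29,-7.87) -> (10,-7.87) [heading=180, draw]
    RT 135: heading 180 -> 45
    -- iteration 2/4 --
    FD 19: (10,-7.87) -> (23.435,5.565) [heading=45, draw]
    RT 135: heading 45 -> 270
    -- iteration 3/4 --
    FD 19: (23.435,5.565) -> (23.435,-13.435) [heading=270, draw]
    RT 135: heading 270 -> 135
    -- iteration 4/4 --
    FD 19: (23.435,-13.435) -> (10,0) [heading=135, draw]
    RT 135: heading 135 -> 0
  ]
  -- iteration 3/4 --
  FD 10: (10,0) -> (20,0) [heading=0, draw]
  FD 16: (20,0) -> (36,0) [heading=0, draw]
  REPEAT 4 [
    -- iteration 1/4 --
    FD 19: (36,0) -> (55,0) [heading=0, draw]
    RT 135: heading 0 -> 225
    -- iteration 2/4 --
    FD 19: (55,0) -> (41.565,-13.435) [heading=225, draw]
    RT 135: heading 225 -> 90
    -- iteration 3/4 --
    FD 19: (41.565,-13.435) -> (41.565,5.565) [heading=90, draw]
    RT 135: heading 90 -> 315
    -- iteration 4/4 --
    FD 19: (41.565,5.565) -> (55,-7.87) [heading=315, draw]
    RT 135: heading 315 -> 180
  ]
  -- iteration 4/4 --
  FD 10: (55,-7.87) -> (45,-7.87) [heading=180, draw]
  FD 16: (45,-7.87) -> (29,-7.87) [heading=180, draw]
  REPEAT 4 [
    -- iteration 1/4 --
    FD 19: (29,-7.87) -> (10,-7.87) [heading=180, draw]
    RT 135: heading 180 -> 45
    -- iteration 2/4 --
    FD 19: (10,-7.87) -> (23.435,5.565) [heading=45, draw]
    RT 135: heading 45 -> 270
    -- iteration 3/4 --
    FD 19: (23.435,5.565) -> (23.435,-13.435) [heading=270, draw]
    RT 135: heading 270 -> 135
    -- iteration 4/4 --
    FD 19: (23.435,-13.435) -> (10,0) [heading=135, draw]
    RT 135: heading 135 -> 0
  ]
]
FD 3: (10,0) -> (13,0) [heading=0, draw]
Final: pos=(13,0), heading=0, 26 segment(s) drawn

Answer: 13 0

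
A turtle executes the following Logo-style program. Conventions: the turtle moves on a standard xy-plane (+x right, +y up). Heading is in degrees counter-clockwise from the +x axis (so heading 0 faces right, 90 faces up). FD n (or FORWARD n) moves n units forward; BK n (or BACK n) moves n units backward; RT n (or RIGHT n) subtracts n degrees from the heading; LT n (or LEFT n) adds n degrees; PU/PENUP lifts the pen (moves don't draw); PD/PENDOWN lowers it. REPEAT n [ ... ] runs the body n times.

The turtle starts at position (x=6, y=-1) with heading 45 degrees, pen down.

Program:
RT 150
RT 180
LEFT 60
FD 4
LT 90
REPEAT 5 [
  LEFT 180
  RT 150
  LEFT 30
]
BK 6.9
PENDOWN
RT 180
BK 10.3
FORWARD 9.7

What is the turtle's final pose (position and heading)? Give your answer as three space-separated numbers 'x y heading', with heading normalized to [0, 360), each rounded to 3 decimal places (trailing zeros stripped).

Answer: 9.257 0.198 345

Derivation:
Executing turtle program step by step:
Start: pos=(6,-1), heading=45, pen down
RT 150: heading 45 -> 255
RT 180: heading 255 -> 75
LT 60: heading 75 -> 135
FD 4: (6,-1) -> (3.172,1.828) [heading=135, draw]
LT 90: heading 135 -> 225
REPEAT 5 [
  -- iteration 1/5 --
  LT 180: heading 225 -> 45
  RT 150: heading 45 -> 255
  LT 30: heading 255 -> 285
  -- iteration 2/5 --
  LT 180: heading 285 -> 105
  RT 150: heading 105 -> 315
  LT 30: heading 315 -> 345
  -- iteration 3/5 --
  LT 180: heading 345 -> 165
  RT 150: heading 165 -> 15
  LT 30: heading 15 -> 45
  -- iteration 4/5 --
  LT 180: heading 45 -> 225
  RT 150: heading 225 -> 75
  LT 30: heading 75 -> 105
  -- iteration 5/5 --
  LT 180: heading 105 -> 285
  RT 150: heading 285 -> 135
  LT 30: heading 135 -> 165
]
BK 6.9: (3.172,1.828) -> (9.836,0.043) [heading=165, draw]
PD: pen down
RT 180: heading 165 -> 345
BK 10.3: (9.836,0.043) -> (-0.113,2.708) [heading=345, draw]
FD 9.7: (-0.113,2.708) -> (9.257,0.198) [heading=345, draw]
Final: pos=(9.257,0.198), heading=345, 4 segment(s) drawn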